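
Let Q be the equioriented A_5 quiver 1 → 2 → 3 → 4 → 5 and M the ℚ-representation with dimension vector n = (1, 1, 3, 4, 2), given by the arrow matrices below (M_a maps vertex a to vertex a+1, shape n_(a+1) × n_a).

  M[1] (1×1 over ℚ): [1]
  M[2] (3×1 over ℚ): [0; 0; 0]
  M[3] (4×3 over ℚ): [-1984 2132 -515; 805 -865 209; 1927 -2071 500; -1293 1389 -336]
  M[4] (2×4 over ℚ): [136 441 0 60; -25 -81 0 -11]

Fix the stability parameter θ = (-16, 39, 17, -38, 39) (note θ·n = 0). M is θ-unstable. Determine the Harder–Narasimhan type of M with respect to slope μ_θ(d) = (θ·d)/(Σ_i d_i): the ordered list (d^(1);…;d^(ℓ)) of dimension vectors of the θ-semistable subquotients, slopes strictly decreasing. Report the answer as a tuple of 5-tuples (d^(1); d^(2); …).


Interval decomposition of M: I[1,2], I[3,3], I[3,4], I[3,5], I[4,4], I[4,5].
HN type (ℓ=5): μ^(1)=39; μ^(2)=17; μ^(3)=-21/2; μ^(4)=-16; μ^(5)=-38

((0, 1, 0, 0, 2); (0, 0, 1, 0, 0); (0, 0, 2, 2, 0); (1, 0, 0, 0, 0); (0, 0, 0, 2, 0))


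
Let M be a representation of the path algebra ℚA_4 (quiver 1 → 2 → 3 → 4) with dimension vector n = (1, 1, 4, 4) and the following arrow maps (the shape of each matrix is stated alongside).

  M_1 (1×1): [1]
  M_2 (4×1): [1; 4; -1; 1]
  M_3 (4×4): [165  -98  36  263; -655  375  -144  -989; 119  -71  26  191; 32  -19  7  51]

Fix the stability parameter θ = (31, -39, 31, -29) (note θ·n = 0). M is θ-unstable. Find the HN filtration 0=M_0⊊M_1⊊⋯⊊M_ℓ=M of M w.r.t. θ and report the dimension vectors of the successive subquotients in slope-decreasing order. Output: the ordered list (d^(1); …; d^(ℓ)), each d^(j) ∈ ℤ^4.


Interval decomposition of M: I[1,3], I[3,4]^3, I[4,4].
HN type (ℓ=4): μ^(1)=31; μ^(2)=1; μ^(3)=-4; μ^(4)=-29

((0, 0, 1, 0); (0, 0, 3, 3); (1, 1, 0, 0); (0, 0, 0, 1))


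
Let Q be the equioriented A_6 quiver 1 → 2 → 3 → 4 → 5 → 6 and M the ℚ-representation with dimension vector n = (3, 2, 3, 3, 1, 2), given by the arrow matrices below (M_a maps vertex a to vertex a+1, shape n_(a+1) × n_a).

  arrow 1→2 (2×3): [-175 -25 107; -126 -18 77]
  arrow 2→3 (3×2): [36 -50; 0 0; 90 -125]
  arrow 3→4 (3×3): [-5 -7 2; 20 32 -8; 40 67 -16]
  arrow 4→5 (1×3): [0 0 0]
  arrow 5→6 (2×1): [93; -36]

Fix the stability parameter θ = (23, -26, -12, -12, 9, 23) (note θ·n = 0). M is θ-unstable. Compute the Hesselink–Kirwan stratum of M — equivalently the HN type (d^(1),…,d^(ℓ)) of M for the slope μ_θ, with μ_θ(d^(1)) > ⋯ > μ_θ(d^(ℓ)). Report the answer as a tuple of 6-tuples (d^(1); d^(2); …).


Barcode: M ≅ I[1,1], I[1,2], I[1,3], I[3,4]^2, I[4,4], I[5,6], I[6,6]. HN layers by μ_θ (5 steps, strictly decreasing):
  μ^(1)=23; μ^(2)=9; μ^(3)=-3/2; μ^(4)=-5; μ^(5)=-12

((1, 0, 0, 0, 0, 2); (0, 0, 0, 0, 1, 0); (1, 1, 0, 0, 0, 0); (1, 1, 1, 0, 0, 0); (0, 0, 2, 3, 0, 0))


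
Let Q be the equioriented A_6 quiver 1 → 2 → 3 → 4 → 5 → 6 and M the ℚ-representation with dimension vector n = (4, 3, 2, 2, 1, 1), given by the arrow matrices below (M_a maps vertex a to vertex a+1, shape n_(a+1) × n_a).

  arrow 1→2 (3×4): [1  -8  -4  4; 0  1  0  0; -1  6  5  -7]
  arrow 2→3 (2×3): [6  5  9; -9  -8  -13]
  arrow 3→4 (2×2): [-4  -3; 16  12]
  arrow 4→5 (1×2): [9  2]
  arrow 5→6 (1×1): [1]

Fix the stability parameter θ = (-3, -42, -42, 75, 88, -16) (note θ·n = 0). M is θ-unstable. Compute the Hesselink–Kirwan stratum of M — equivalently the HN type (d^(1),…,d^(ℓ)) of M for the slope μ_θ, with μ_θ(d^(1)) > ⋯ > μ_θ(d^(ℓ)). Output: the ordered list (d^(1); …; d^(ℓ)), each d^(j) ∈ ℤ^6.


Via rank(M_{q-1}∘⋯∘M_p): M ≅ I[1,1], I[1,2], I[1,3], I[1,6], I[4,4].
μ_θ-semistable layers: μ^(1)=75; μ^(2)=49; μ^(3)=-3; μ^(4)=-45/2; μ^(5)=-29

((0, 0, 0, 1, 0, 0); (0, 0, 0, 1, 1, 1); (1, 0, 0, 0, 0, 0); (1, 1, 0, 0, 0, 0); (2, 2, 2, 0, 0, 0))


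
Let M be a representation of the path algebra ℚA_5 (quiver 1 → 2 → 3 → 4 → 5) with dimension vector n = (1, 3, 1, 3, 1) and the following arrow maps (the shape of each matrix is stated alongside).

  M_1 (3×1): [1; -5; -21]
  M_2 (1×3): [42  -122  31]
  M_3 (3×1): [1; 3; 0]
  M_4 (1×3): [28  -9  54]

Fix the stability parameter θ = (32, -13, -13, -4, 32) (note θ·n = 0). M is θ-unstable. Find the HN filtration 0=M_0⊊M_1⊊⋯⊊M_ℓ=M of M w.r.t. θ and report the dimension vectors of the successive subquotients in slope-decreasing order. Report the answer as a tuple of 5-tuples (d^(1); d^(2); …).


Interval decomposition of M: I[1,5], I[2,2]^2, I[4,4]^2.
HN type (ℓ=4): μ^(1)=32; μ^(2)=1/2; μ^(3)=-4; μ^(4)=-13

((0, 0, 0, 0, 1); (1, 1, 1, 1, 0); (0, 0, 0, 2, 0); (0, 2, 0, 0, 0))


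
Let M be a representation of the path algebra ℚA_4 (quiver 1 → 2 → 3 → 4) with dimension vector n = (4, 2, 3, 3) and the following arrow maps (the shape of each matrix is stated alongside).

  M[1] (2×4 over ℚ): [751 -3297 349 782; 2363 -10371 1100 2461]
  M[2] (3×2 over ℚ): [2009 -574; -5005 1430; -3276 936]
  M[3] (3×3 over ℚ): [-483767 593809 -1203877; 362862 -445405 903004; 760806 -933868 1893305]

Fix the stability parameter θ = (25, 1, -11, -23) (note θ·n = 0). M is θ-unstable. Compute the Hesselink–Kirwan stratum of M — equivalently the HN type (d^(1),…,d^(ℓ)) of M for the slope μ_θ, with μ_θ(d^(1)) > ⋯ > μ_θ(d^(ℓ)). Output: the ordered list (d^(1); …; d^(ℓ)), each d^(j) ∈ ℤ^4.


Interval decomposition of M: I[1,1]^2, I[1,2], I[1,4], I[3,4]^2.
HN type (ℓ=4): μ^(1)=25; μ^(2)=13; μ^(3)=-2; μ^(4)=-17

((2, 0, 0, 0); (1, 1, 0, 0); (1, 1, 1, 1); (0, 0, 2, 2))


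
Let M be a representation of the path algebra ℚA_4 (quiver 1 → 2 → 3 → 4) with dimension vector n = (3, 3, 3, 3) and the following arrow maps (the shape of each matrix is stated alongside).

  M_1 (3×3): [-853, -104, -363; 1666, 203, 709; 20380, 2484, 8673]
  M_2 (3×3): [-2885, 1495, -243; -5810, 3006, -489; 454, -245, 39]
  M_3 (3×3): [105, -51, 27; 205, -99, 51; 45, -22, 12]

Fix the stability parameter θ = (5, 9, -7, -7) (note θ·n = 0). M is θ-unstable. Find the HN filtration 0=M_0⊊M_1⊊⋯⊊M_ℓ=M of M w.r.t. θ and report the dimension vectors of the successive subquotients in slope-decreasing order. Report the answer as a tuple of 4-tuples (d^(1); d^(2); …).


Via rank(M_{q-1}∘⋯∘M_p): M ≅ I[1,3], I[1,4]^2, I[4,4].
μ_θ-semistable layers: μ^(1)=7/3; μ^(2)=0; μ^(3)=-7

((1, 1, 1, 0); (2, 2, 2, 2); (0, 0, 0, 1))


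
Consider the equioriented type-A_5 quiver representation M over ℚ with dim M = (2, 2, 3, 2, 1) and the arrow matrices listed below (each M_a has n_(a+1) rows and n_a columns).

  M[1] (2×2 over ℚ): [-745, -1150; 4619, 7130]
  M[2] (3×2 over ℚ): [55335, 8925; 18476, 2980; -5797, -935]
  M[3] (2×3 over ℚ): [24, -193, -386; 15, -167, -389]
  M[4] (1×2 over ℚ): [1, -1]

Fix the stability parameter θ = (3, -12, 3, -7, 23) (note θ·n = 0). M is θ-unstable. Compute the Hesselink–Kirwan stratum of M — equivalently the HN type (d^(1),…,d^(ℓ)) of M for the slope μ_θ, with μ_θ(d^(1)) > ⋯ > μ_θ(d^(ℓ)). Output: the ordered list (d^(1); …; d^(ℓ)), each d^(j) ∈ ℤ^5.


Barcode: M ≅ I[1,1], I[1,2], I[2,5], I[3,3], I[3,4]. HN layers by μ_θ (5 steps, strictly decreasing):
  μ^(1)=23; μ^(2)=3; μ^(3)=-2; μ^(4)=-9/2; μ^(5)=-12

((0, 0, 0, 0, 1); (1, 0, 1, 0, 0); (0, 0, 2, 2, 0); (1, 1, 0, 0, 0); (0, 1, 0, 0, 0))


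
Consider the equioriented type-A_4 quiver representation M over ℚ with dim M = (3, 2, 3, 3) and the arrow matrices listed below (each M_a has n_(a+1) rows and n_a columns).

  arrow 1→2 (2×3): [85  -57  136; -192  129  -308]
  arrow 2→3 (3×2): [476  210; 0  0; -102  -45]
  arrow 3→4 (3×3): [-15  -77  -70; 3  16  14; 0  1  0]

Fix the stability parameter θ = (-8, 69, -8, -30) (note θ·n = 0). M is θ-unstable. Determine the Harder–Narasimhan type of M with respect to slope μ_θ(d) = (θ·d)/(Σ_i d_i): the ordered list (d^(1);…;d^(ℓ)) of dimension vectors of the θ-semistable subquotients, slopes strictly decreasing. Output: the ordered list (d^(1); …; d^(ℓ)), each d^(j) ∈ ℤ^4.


Interval decomposition of M: I[1,1], I[1,2], I[1,3], I[3,4]^2, I[4,4].
HN type (ℓ=5): μ^(1)=69; μ^(2)=61/2; μ^(3)=-8; μ^(4)=-19; μ^(5)=-30

((0, 1, 0, 0); (0, 1, 1, 0); (3, 0, 0, 0); (0, 0, 2, 2); (0, 0, 0, 1))


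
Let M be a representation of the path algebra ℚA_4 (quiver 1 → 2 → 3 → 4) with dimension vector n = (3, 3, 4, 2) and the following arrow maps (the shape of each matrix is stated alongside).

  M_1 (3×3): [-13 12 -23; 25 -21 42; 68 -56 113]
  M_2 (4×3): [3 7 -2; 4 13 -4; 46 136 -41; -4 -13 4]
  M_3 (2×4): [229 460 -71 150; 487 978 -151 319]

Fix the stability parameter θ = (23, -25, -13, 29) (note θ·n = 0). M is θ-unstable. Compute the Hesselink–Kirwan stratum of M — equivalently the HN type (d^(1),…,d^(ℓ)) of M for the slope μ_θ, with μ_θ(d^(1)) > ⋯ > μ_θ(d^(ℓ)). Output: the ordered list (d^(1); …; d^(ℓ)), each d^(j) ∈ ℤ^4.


Via rank(M_{q-1}∘⋯∘M_p): M ≅ I[1,3], I[1,4]^2, I[3,3].
μ_θ-semistable layers: μ^(1)=29; μ^(2)=-5; μ^(3)=-13

((0, 0, 0, 2); (3, 3, 3, 0); (0, 0, 1, 0))


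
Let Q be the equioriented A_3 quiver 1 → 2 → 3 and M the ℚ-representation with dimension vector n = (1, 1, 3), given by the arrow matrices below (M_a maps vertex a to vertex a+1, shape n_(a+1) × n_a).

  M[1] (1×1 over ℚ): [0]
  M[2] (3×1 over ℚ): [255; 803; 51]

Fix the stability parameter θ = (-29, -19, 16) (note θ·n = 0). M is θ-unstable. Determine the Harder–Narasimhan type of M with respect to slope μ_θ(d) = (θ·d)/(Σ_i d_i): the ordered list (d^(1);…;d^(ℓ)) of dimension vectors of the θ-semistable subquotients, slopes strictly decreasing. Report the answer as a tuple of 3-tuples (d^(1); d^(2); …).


Barcode: M ≅ I[1,1], I[2,3], I[3,3]^2. HN layers by μ_θ (3 steps, strictly decreasing):
  μ^(1)=16; μ^(2)=-19; μ^(3)=-29

((0, 0, 3); (0, 1, 0); (1, 0, 0))


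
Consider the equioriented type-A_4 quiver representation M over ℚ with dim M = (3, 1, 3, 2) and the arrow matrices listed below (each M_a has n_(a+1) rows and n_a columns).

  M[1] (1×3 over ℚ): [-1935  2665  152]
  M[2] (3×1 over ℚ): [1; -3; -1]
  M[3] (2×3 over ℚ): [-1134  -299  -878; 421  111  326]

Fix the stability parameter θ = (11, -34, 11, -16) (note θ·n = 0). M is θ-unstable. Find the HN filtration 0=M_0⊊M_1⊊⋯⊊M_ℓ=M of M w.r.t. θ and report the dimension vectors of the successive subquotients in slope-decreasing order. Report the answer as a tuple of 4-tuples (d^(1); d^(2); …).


Interval decomposition of M: I[1,1]^2, I[1,4], I[3,3], I[3,4].
HN type (ℓ=3): μ^(1)=11; μ^(2)=-5/2; μ^(3)=-23/2

((2, 0, 1, 0); (0, 0, 2, 2); (1, 1, 0, 0))


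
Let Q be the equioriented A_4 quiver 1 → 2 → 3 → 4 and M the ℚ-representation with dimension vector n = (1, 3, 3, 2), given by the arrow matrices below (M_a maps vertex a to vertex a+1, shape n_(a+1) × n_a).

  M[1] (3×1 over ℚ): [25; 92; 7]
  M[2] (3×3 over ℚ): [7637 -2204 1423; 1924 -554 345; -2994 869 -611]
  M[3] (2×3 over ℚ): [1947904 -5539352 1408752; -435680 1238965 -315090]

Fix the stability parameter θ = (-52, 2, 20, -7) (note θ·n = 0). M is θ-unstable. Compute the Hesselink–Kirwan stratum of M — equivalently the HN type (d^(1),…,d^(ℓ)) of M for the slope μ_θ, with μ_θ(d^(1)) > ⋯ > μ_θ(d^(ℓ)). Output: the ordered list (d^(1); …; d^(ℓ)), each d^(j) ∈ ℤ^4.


Barcode: M ≅ I[1,4], I[2,3]^2, I[4,4]. HN layers by μ_θ (5 steps, strictly decreasing):
  μ^(1)=20; μ^(2)=13/2; μ^(3)=2; μ^(4)=-7; μ^(5)=-52

((0, 0, 2, 0); (0, 0, 1, 1); (0, 3, 0, 0); (0, 0, 0, 1); (1, 0, 0, 0))


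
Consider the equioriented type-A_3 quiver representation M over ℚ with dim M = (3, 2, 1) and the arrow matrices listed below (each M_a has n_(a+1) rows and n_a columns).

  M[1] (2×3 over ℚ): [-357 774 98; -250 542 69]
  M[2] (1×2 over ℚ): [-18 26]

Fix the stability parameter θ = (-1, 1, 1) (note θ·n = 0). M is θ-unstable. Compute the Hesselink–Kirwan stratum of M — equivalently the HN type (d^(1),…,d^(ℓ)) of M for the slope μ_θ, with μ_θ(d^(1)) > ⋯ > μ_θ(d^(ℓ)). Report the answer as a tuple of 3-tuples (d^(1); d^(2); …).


Interval decomposition of M: I[1,1], I[1,2], I[1,3].
HN type (ℓ=2): μ^(1)=1; μ^(2)=-1

((0, 2, 1); (3, 0, 0))


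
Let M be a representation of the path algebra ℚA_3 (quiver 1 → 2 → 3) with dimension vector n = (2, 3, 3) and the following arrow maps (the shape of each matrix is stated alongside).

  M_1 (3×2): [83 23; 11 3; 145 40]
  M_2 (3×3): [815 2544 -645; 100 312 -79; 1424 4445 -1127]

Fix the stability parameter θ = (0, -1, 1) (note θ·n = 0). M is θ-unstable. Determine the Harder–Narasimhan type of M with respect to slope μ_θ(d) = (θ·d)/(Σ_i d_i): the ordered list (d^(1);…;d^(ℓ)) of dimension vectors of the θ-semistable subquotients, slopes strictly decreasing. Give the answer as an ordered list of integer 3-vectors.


Barcode: M ≅ I[1,3]^2, I[2,3]. HN layers by μ_θ (3 steps, strictly decreasing):
  μ^(1)=1; μ^(2)=-1/2; μ^(3)=-1

((0, 0, 3); (2, 2, 0); (0, 1, 0))


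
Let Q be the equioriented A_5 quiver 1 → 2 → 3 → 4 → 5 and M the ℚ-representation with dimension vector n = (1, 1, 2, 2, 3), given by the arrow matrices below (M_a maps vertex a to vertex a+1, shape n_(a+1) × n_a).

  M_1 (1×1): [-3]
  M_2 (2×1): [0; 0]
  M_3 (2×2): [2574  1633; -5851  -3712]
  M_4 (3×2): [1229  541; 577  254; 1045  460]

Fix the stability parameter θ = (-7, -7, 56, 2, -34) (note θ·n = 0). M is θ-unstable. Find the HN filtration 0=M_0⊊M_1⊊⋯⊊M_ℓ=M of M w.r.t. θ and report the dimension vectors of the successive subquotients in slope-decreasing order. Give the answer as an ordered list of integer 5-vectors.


Via rank(M_{q-1}∘⋯∘M_p): M ≅ I[1,2], I[3,5]^2, I[5,5].
μ_θ-semistable layers: μ^(1)=8; μ^(2)=-7; μ^(3)=-34

((0, 0, 2, 2, 2); (1, 1, 0, 0, 0); (0, 0, 0, 0, 1))


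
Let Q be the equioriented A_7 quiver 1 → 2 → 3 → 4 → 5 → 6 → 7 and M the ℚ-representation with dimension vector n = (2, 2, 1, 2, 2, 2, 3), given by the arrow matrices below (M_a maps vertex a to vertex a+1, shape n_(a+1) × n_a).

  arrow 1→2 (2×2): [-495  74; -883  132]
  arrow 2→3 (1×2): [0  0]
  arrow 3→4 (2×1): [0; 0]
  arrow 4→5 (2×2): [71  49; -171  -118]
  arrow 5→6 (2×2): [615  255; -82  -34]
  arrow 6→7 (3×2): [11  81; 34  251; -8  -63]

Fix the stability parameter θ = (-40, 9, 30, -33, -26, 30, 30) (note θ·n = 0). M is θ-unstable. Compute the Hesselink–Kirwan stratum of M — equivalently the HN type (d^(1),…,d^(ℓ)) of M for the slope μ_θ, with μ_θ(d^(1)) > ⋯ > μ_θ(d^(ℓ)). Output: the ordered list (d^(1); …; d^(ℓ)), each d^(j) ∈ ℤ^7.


Barcode: M ≅ I[1,2]^2, I[3,3], I[4,5], I[4,7], I[6,7], I[7,7]. HN layers by μ_θ (5 steps, strictly decreasing):
  μ^(1)=30; μ^(2)=9; μ^(3)=-26; μ^(4)=-33; μ^(5)=-40

((0, 0, 1, 0, 0, 2, 3); (0, 2, 0, 0, 0, 0, 0); (0, 0, 0, 0, 2, 0, 0); (0, 0, 0, 2, 0, 0, 0); (2, 0, 0, 0, 0, 0, 0))


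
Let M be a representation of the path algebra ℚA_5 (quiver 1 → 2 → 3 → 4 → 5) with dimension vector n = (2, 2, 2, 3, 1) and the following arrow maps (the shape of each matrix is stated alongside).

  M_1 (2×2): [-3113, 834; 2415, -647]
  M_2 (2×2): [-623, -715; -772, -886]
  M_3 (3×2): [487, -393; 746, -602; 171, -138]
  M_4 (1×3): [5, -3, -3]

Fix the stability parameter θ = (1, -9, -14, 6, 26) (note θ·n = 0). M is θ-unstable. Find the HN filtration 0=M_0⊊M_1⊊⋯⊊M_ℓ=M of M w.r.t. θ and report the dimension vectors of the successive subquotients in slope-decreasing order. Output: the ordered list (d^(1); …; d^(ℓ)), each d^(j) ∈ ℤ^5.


Barcode: M ≅ I[1,4], I[1,5], I[4,4]. HN layers by μ_θ (3 steps, strictly decreasing):
  μ^(1)=26; μ^(2)=6; μ^(3)=-22/3

((0, 0, 0, 0, 1); (0, 0, 0, 3, 0); (2, 2, 2, 0, 0))


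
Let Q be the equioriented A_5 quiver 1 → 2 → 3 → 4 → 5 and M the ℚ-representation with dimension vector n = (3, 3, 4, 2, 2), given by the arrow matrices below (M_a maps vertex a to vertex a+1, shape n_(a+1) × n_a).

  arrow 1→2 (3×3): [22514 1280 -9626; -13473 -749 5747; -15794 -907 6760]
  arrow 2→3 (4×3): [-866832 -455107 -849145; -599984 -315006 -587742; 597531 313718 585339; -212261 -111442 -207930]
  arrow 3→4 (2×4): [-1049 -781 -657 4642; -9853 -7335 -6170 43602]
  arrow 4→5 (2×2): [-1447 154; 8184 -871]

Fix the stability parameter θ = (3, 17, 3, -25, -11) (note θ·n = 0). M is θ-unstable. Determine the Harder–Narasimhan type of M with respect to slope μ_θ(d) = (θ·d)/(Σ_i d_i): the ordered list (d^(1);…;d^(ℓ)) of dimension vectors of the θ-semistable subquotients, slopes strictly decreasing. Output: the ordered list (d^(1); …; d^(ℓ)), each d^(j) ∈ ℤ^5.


Via rank(M_{q-1}∘⋯∘M_p): M ≅ I[1,3], I[1,5]^2, I[3,3].
μ_θ-semistable layers: μ^(1)=10; μ^(2)=3; μ^(3)=-13/5

((0, 1, 1, 0, 0); (1, 0, 1, 0, 0); (2, 2, 2, 2, 2))


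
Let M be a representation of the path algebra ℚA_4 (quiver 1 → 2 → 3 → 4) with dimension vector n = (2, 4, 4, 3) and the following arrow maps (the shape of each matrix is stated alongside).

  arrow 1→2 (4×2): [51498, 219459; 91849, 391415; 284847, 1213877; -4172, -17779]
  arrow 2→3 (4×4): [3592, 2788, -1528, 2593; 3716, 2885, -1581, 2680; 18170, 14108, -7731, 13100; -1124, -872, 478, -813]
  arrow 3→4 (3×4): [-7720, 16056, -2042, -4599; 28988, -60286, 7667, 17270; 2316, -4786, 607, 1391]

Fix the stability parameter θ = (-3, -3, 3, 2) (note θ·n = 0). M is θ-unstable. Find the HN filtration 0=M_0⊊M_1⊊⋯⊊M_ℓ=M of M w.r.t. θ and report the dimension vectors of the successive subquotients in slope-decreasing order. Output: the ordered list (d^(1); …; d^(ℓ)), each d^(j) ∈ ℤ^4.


Via rank(M_{q-1}∘⋯∘M_p): M ≅ I[1,4]^2, I[2,2], I[2,3], I[3,3], I[4,4].
μ_θ-semistable layers: μ^(1)=3; μ^(2)=5/2; μ^(3)=2; μ^(4)=-3

((0, 0, 2, 0); (0, 0, 2, 2); (0, 0, 0, 1); (2, 4, 0, 0))


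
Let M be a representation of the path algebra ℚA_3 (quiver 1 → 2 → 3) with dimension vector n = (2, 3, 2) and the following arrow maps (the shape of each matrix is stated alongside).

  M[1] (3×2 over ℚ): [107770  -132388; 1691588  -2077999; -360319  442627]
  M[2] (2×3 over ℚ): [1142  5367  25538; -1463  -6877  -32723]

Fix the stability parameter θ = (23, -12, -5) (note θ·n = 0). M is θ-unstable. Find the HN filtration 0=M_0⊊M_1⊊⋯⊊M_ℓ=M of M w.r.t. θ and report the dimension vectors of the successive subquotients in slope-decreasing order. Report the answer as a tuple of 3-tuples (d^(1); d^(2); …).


Interval decomposition of M: I[1,3]^2, I[2,2].
HN type (ℓ=2): μ^(1)=2; μ^(2)=-12

((2, 2, 2); (0, 1, 0))


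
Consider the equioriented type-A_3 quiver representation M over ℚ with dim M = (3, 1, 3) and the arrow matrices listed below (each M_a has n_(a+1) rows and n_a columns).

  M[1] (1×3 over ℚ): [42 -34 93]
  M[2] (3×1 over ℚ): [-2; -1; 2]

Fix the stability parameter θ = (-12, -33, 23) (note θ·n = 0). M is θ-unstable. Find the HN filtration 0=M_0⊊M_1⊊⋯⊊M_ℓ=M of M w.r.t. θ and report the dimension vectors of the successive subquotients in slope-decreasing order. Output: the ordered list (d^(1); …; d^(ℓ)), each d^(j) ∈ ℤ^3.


Interval decomposition of M: I[1,1]^2, I[1,3], I[3,3]^2.
HN type (ℓ=3): μ^(1)=23; μ^(2)=-12; μ^(3)=-45/2

((0, 0, 3); (2, 0, 0); (1, 1, 0))


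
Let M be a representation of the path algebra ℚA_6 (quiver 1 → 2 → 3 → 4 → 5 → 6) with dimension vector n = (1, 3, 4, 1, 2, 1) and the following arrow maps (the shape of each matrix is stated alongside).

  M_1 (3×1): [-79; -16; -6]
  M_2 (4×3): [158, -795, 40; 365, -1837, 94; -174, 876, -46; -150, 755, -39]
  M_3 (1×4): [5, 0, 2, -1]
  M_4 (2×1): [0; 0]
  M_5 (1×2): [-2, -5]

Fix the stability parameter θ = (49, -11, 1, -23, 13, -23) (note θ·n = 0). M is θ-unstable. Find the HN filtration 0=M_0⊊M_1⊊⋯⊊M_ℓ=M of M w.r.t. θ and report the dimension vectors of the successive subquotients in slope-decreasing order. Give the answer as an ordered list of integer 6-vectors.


Via rank(M_{q-1}∘⋯∘M_p): M ≅ I[1,4], I[2,3]^2, I[3,3], I[5,5], I[5,6].
μ_θ-semistable layers: μ^(1)=13; μ^(2)=4; μ^(3)=1; μ^(4)=-5; μ^(5)=-11

((0, 0, 0, 0, 1, 0); (1, 1, 1, 1, 0, 0); (0, 0, 3, 0, 0, 0); (0, 0, 0, 0, 1, 1); (0, 2, 0, 0, 0, 0))


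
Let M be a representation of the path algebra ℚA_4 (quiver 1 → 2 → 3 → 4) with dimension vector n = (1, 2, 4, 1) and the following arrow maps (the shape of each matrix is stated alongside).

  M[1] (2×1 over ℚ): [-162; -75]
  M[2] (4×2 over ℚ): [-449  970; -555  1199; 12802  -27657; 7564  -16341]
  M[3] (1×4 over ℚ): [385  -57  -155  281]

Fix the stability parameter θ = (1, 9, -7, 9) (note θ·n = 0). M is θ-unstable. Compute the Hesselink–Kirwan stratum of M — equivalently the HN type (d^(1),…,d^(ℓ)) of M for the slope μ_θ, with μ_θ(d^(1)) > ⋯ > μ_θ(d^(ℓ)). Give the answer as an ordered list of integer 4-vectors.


Barcode: M ≅ I[1,4], I[2,3], I[3,3]^2. HN layers by μ_θ (3 steps, strictly decreasing):
  μ^(1)=9; μ^(2)=1; μ^(3)=-7

((0, 0, 0, 1); (1, 2, 2, 0); (0, 0, 2, 0))


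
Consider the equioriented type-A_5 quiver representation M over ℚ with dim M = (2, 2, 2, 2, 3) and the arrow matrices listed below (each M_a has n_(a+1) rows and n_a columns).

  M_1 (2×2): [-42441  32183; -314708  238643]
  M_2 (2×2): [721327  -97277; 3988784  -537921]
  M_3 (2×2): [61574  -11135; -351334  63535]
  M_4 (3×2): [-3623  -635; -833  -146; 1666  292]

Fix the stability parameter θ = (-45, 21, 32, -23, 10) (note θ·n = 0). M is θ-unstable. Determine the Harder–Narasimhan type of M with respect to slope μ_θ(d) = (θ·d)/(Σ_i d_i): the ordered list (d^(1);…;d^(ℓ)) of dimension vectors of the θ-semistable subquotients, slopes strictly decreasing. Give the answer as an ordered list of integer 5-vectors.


Barcode: M ≅ I[1,3], I[1,5], I[4,5], I[5,5]. HN layers by μ_θ (5 steps, strictly decreasing):
  μ^(1)=32; μ^(2)=21; μ^(3)=10; μ^(4)=-23; μ^(5)=-45

((0, 0, 1, 0, 0); (0, 1, 0, 0, 0); (0, 1, 1, 1, 3); (0, 0, 0, 1, 0); (2, 0, 0, 0, 0))


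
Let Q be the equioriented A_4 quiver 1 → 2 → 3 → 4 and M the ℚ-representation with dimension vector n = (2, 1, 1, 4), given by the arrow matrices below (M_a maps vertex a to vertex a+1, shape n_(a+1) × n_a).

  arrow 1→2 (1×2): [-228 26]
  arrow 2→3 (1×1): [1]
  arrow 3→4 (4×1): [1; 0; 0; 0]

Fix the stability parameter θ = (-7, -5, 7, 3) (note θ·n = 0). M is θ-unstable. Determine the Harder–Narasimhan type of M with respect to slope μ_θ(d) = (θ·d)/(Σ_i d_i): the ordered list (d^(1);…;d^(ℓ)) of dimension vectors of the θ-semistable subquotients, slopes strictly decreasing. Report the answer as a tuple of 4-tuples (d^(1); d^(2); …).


Barcode: M ≅ I[1,1], I[1,4], I[4,4]^3. HN layers by μ_θ (4 steps, strictly decreasing):
  μ^(1)=5; μ^(2)=3; μ^(3)=-5; μ^(4)=-7

((0, 0, 1, 1); (0, 0, 0, 3); (0, 1, 0, 0); (2, 0, 0, 0))


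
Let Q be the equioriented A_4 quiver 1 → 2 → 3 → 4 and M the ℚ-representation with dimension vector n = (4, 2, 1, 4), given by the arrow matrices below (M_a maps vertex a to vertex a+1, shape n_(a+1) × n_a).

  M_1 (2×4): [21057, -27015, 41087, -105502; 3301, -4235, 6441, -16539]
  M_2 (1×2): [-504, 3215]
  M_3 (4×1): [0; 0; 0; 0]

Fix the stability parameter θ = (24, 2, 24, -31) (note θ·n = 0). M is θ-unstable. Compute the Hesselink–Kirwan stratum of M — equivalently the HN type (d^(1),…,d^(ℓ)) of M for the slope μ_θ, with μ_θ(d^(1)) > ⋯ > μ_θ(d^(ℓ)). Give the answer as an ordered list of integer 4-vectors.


Barcode: M ≅ I[1,1]^2, I[1,2], I[1,3], I[4,4]^4. HN layers by μ_θ (3 steps, strictly decreasing):
  μ^(1)=24; μ^(2)=13; μ^(3)=-31

((2, 0, 1, 0); (2, 2, 0, 0); (0, 0, 0, 4))


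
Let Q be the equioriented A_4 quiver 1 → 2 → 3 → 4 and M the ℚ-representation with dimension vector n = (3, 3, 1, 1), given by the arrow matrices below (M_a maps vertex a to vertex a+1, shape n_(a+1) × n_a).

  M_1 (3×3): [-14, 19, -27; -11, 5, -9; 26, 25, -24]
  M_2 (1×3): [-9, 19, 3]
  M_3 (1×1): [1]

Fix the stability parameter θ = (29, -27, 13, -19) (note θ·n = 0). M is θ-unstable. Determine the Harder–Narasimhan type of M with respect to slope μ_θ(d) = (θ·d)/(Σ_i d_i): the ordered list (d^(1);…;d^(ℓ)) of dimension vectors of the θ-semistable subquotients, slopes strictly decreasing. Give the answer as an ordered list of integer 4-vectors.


Interval decomposition of M: I[1,2]^2, I[1,4].
HN type (ℓ=2): μ^(1)=1; μ^(2)=-1

((2, 2, 0, 0); (1, 1, 1, 1))


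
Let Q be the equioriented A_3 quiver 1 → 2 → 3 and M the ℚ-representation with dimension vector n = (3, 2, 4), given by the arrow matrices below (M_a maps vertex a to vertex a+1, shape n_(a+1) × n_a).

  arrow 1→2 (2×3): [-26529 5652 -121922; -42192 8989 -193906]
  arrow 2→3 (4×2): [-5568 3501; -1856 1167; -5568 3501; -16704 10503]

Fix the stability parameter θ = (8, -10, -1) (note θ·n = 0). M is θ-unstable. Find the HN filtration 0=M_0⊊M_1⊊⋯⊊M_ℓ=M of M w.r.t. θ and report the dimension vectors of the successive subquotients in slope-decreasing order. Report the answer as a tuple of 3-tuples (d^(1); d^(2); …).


Via rank(M_{q-1}∘⋯∘M_p): M ≅ I[1,1], I[1,2], I[1,3], I[3,3]^3.
μ_θ-semistable layers: μ^(1)=8; μ^(2)=-1

((1, 0, 0); (2, 2, 4))


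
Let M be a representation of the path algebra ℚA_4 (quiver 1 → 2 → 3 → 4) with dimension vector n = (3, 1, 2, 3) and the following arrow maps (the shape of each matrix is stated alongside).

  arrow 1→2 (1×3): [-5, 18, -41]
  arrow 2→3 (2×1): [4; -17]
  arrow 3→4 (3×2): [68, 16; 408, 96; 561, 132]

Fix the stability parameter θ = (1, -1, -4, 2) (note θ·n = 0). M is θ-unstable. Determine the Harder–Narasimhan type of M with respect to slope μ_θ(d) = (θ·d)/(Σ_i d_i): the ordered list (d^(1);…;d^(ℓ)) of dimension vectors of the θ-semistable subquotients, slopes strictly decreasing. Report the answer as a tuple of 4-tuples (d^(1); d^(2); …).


Interval decomposition of M: I[1,1]^2, I[1,3], I[3,4], I[4,4]^2.
HN type (ℓ=4): μ^(1)=2; μ^(2)=1; μ^(3)=-4/3; μ^(4)=-4

((0, 0, 0, 3); (2, 0, 0, 0); (1, 1, 1, 0); (0, 0, 1, 0))


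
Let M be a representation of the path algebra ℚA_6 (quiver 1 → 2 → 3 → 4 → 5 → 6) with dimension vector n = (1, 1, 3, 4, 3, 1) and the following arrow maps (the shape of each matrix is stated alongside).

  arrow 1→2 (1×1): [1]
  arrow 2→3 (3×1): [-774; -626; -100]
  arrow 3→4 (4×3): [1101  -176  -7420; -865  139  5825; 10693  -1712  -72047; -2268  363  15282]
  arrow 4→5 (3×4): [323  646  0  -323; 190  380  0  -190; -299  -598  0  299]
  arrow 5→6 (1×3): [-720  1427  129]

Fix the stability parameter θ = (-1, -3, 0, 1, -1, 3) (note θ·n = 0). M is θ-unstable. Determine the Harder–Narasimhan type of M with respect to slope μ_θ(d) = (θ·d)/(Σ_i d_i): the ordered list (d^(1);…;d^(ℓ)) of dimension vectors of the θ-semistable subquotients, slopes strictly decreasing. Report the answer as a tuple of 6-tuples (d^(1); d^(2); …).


Barcode: M ≅ I[1,4], I[3,4], I[3,6], I[4,4], I[5,5]^2. HN layers by μ_θ (5 steps, strictly decreasing):
  μ^(1)=3; μ^(2)=1; μ^(3)=0; μ^(4)=-1; μ^(5)=-2

((0, 0, 0, 0, 0, 1); (0, 0, 0, 3, 0, 0); (0, 0, 3, 1, 1, 0); (0, 0, 0, 0, 2, 0); (1, 1, 0, 0, 0, 0))


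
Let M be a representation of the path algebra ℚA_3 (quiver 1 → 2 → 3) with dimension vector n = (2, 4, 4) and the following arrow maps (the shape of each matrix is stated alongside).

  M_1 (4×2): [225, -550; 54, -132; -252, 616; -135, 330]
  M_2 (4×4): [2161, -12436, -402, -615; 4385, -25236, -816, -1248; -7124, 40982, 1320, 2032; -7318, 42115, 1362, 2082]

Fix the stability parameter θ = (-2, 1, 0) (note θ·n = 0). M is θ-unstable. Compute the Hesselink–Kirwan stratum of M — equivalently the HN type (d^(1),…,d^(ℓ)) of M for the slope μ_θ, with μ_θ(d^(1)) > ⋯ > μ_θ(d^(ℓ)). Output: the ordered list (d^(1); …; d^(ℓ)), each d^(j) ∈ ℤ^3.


Interval decomposition of M: I[1,1], I[1,3], I[2,3]^3.
HN type (ℓ=2): μ^(1)=1/2; μ^(2)=-2

((0, 4, 4); (2, 0, 0))


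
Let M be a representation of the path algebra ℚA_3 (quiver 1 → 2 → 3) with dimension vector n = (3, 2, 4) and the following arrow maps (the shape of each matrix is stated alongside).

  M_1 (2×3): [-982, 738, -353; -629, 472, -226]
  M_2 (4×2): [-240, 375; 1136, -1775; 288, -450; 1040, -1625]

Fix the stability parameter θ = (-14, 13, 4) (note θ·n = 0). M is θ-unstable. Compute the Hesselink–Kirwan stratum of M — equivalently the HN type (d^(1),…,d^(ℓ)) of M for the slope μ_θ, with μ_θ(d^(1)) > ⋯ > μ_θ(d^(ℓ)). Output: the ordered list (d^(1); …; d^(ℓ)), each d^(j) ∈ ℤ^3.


Interval decomposition of M: I[1,1], I[1,2], I[1,3], I[3,3]^3.
HN type (ℓ=4): μ^(1)=13; μ^(2)=17/2; μ^(3)=4; μ^(4)=-14

((0, 1, 0); (0, 1, 1); (0, 0, 3); (3, 0, 0))


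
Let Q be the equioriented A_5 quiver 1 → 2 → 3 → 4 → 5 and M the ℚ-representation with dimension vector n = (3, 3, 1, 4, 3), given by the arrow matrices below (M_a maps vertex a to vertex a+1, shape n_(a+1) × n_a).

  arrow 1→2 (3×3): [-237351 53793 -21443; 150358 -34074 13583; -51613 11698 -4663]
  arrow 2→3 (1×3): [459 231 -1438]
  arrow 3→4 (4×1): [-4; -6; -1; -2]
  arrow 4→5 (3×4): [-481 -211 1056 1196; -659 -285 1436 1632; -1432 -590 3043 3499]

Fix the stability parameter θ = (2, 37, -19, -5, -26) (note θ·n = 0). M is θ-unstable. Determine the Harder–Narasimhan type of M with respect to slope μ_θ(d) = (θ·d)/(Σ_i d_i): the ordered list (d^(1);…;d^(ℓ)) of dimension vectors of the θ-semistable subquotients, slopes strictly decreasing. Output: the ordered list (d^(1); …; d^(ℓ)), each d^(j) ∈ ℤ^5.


Interval decomposition of M: I[1,2]^2, I[1,5], I[4,4], I[4,5]^2.
HN type (ℓ=5): μ^(1)=37; μ^(2)=2; μ^(3)=-11/5; μ^(4)=-5; μ^(5)=-31/2

((0, 2, 0, 0, 0); (2, 0, 0, 0, 0); (1, 1, 1, 1, 1); (0, 0, 0, 1, 0); (0, 0, 0, 2, 2))


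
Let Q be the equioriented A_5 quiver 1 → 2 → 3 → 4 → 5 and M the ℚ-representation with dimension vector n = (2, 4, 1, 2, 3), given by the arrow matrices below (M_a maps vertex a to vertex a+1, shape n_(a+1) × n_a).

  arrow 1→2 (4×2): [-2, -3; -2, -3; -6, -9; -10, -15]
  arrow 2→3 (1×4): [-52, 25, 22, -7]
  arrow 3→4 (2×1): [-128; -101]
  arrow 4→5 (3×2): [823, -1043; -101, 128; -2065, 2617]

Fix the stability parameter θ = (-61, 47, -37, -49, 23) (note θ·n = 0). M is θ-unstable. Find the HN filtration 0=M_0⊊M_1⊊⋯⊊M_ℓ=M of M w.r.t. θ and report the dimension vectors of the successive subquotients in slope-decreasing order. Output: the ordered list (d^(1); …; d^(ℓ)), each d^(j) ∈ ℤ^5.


Barcode: M ≅ I[1,1], I[1,5], I[2,2]^3, I[4,5], I[5,5]. HN layers by μ_θ (5 steps, strictly decreasing):
  μ^(1)=47; μ^(2)=23; μ^(3)=-13; μ^(4)=-49; μ^(5)=-61

((0, 3, 0, 0, 0); (0, 0, 0, 0, 3); (0, 1, 1, 1, 0); (0, 0, 0, 1, 0); (2, 0, 0, 0, 0))


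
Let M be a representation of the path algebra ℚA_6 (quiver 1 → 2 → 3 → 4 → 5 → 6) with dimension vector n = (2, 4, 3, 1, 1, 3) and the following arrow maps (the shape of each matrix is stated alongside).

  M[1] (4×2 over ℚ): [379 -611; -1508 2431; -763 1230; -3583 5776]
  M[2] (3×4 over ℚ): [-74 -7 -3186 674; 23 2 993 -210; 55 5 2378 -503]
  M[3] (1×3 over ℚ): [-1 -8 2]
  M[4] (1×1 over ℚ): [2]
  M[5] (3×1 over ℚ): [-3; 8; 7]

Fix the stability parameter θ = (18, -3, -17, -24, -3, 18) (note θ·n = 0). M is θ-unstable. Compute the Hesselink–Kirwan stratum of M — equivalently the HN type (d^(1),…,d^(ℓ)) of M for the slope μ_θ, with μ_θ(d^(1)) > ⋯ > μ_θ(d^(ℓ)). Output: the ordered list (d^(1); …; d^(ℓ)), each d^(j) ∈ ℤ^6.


Via rank(M_{q-1}∘⋯∘M_p): M ≅ I[1,3], I[1,6], I[2,2], I[2,3], I[6,6]^2.
μ_θ-semistable layers: μ^(1)=18; μ^(2)=-2/3; μ^(3)=-3; μ^(4)=-13/2; μ^(5)=-10

((0, 0, 0, 0, 0, 3); (1, 1, 1, 0, 0, 0); (0, 1, 0, 0, 1, 0); (1, 1, 1, 1, 0, 0); (0, 1, 1, 0, 0, 0))


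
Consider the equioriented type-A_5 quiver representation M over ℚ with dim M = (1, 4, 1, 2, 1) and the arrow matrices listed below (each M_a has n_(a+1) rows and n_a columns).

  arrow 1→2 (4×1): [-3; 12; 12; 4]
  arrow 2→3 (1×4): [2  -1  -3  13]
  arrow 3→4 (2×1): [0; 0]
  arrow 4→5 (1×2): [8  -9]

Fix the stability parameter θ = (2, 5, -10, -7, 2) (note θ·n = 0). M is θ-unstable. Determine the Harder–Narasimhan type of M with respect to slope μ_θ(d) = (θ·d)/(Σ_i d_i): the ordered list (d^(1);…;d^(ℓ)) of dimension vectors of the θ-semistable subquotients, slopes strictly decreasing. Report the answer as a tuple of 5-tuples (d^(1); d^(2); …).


Via rank(M_{q-1}∘⋯∘M_p): M ≅ I[1,3], I[2,2]^3, I[4,4], I[4,5].
μ_θ-semistable layers: μ^(1)=5; μ^(2)=2; μ^(3)=-1; μ^(4)=-7

((0, 3, 0, 0, 0); (0, 0, 0, 0, 1); (1, 1, 1, 0, 0); (0, 0, 0, 2, 0))


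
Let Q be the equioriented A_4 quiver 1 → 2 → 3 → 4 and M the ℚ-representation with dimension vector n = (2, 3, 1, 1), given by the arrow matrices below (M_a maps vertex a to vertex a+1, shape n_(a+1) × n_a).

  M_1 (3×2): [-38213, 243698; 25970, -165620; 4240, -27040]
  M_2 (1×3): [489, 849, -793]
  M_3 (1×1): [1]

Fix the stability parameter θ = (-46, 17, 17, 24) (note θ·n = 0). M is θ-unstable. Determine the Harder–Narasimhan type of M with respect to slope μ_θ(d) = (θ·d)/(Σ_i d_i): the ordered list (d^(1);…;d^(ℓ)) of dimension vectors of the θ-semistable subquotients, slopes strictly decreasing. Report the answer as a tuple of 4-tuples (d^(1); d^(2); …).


Interval decomposition of M: I[1,1], I[1,4], I[2,2]^2.
HN type (ℓ=3): μ^(1)=24; μ^(2)=17; μ^(3)=-46

((0, 0, 0, 1); (0, 3, 1, 0); (2, 0, 0, 0))


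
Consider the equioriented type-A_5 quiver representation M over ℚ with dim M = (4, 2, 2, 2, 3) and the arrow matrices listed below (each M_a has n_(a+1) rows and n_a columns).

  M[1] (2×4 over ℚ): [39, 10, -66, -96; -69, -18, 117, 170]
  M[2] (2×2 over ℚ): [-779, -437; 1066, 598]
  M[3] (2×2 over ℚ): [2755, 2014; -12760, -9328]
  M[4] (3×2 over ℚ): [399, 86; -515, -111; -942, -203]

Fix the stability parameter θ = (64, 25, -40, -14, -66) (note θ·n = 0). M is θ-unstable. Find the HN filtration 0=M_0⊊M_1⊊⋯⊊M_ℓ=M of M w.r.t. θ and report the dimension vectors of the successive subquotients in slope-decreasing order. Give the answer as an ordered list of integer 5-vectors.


Interval decomposition of M: I[1,1]^2, I[1,2], I[1,5], I[3,3], I[4,5], I[5,5].
HN type (ℓ=5): μ^(1)=64; μ^(2)=89/2; μ^(3)=-31/5; μ^(4)=-40; μ^(5)=-66

((2, 0, 0, 0, 0); (1, 1, 0, 0, 0); (1, 1, 1, 1, 1); (0, 0, 1, 1, 1); (0, 0, 0, 0, 1))


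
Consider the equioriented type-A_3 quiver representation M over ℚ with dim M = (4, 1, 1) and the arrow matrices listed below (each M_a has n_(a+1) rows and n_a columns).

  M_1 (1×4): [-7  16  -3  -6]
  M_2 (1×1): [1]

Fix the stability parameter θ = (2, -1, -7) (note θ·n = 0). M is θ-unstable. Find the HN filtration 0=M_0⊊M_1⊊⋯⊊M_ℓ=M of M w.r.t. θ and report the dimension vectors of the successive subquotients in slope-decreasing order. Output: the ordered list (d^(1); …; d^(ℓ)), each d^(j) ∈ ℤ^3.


Via rank(M_{q-1}∘⋯∘M_p): M ≅ I[1,1]^3, I[1,3].
μ_θ-semistable layers: μ^(1)=2; μ^(2)=-2

((3, 0, 0); (1, 1, 1))


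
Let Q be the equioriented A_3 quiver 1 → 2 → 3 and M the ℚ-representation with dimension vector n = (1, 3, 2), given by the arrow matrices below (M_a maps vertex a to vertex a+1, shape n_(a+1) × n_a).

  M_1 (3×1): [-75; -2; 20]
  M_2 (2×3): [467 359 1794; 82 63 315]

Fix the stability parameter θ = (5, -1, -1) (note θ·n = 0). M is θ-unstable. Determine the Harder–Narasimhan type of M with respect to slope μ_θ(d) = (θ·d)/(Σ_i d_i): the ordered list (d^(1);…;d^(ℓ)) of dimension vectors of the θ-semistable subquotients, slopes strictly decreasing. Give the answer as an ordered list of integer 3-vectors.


Via rank(M_{q-1}∘⋯∘M_p): M ≅ I[1,3], I[2,2], I[2,3].
μ_θ-semistable layers: μ^(1)=1; μ^(2)=-1

((1, 1, 1); (0, 2, 1))


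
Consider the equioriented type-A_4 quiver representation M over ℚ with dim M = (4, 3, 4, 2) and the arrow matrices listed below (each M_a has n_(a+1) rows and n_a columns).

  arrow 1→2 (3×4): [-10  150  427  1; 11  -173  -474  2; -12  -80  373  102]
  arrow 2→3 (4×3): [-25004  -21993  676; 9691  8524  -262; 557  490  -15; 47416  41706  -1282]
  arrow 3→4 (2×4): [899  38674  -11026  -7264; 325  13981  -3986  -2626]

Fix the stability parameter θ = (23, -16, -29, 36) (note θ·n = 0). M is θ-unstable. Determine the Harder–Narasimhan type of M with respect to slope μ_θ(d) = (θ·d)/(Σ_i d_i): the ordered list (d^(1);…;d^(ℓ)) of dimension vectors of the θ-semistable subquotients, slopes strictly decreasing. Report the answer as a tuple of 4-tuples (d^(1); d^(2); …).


Interval decomposition of M: I[1,1], I[1,3], I[1,4]^2, I[3,3].
HN type (ℓ=4): μ^(1)=36; μ^(2)=23; μ^(3)=-22/3; μ^(4)=-29

((0, 0, 0, 2); (1, 0, 0, 0); (3, 3, 3, 0); (0, 0, 1, 0))


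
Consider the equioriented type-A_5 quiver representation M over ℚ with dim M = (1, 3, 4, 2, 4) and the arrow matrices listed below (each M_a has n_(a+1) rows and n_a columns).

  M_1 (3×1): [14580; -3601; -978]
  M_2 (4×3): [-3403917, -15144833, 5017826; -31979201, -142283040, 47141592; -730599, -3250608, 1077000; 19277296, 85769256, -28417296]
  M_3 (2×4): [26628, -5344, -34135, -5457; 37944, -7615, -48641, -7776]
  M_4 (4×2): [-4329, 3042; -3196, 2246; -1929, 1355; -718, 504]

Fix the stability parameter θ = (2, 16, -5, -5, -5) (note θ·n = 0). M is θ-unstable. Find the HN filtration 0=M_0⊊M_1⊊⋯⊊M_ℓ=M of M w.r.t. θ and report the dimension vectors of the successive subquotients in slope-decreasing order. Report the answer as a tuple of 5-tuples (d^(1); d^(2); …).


Barcode: M ≅ I[1,3], I[2,2], I[2,5], I[3,3], I[3,5], I[5,5]^2. HN layers by μ_θ (5 steps, strictly decreasing):
  μ^(1)=16; μ^(2)=11/2; μ^(3)=2; μ^(4)=1/4; μ^(5)=-5

((0, 1, 0, 0, 0); (0, 1, 1, 0, 0); (1, 0, 0, 0, 0); (0, 1, 1, 1, 1); (0, 0, 2, 1, 3))


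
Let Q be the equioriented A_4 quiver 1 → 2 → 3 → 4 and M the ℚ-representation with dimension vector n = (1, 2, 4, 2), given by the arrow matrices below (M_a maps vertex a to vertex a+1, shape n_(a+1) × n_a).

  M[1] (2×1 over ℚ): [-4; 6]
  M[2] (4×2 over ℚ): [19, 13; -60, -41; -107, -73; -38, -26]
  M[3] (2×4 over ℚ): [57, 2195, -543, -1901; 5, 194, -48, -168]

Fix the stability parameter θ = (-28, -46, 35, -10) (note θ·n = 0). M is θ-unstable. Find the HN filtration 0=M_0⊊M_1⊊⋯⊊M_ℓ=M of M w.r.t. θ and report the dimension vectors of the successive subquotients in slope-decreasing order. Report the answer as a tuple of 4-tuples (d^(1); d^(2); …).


Interval decomposition of M: I[1,4], I[2,4], I[3,3]^2.
HN type (ℓ=4): μ^(1)=35; μ^(2)=25/2; μ^(3)=-37; μ^(4)=-46

((0, 0, 2, 0); (0, 0, 2, 2); (1, 1, 0, 0); (0, 1, 0, 0))


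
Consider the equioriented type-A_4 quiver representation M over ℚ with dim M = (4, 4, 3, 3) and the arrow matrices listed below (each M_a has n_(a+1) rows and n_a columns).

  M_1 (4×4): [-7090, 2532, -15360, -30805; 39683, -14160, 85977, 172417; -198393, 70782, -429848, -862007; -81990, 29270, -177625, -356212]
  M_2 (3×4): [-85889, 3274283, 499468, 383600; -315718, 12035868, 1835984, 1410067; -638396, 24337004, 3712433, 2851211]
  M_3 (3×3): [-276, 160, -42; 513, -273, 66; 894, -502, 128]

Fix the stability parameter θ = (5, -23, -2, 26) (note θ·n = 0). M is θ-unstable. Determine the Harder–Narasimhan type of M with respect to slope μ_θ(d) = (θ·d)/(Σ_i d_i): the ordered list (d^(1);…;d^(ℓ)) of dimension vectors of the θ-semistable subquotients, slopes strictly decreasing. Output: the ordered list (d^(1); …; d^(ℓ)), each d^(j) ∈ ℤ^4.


Barcode: M ≅ I[1,2], I[1,3], I[1,4]^2, I[4,4]. HN layers by μ_θ (3 steps, strictly decreasing):
  μ^(1)=26; μ^(2)=-2; μ^(3)=-9

((0, 0, 0, 3); (0, 0, 3, 0); (4, 4, 0, 0))
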